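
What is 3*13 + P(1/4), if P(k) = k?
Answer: 157/4 ≈ 39.250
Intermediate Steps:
3*13 + P(1/4) = 3*13 + 1/4 = 39 + ¼ = 157/4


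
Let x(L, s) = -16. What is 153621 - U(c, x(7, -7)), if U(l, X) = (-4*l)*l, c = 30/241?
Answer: 8922464901/58081 ≈ 1.5362e+5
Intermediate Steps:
c = 30/241 (c = 30*(1/241) = 30/241 ≈ 0.12448)
U(l, X) = -4*l²
153621 - U(c, x(7, -7)) = 153621 - (-4)*(30/241)² = 153621 - (-4)*900/58081 = 153621 - 1*(-3600/58081) = 153621 + 3600/58081 = 8922464901/58081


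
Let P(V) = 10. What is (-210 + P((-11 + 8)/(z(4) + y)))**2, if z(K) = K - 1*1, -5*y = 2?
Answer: 40000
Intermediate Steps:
y = -2/5 (y = -1/5*2 = -2/5 ≈ -0.40000)
z(K) = -1 + K (z(K) = K - 1 = -1 + K)
(-210 + P((-11 + 8)/(z(4) + y)))**2 = (-210 + 10)**2 = (-200)**2 = 40000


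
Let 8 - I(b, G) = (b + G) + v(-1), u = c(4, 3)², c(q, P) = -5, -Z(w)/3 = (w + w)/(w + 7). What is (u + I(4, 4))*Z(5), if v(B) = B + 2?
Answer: -60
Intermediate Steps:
Z(w) = -6*w/(7 + w) (Z(w) = -3*(w + w)/(w + 7) = -3*2*w/(7 + w) = -6*w/(7 + w))
u = 25 (u = (-5)² = 25)
v(B) = 2 + B
I(b, G) = 7 - G - b (I(b, G) = 8 - ((b + G) + (2 - 1)) = 8 - ((G + b) + 1) = 8 - (1 + G + b) = 8 + (-1 - G - b) = 7 - G - b)
(u + I(4, 4))*Z(5) = (25 + (7 - 1*4 - 1*4))*(-6*5/(7 + 5)) = (25 + (7 - 4 - 4))*(-6*5/12) = (25 - 1)*(-6*5*1/12) = 24*(-5/2) = -60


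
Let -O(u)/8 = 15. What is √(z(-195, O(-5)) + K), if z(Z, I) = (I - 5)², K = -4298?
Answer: √11327 ≈ 106.43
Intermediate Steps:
O(u) = -120 (O(u) = -8*15 = -120)
z(Z, I) = (-5 + I)²
√(z(-195, O(-5)) + K) = √((-5 - 120)² - 4298) = √((-125)² - 4298) = √(15625 - 4298) = √11327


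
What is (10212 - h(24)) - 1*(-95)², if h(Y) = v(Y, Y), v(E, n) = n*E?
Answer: 611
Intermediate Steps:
v(E, n) = E*n
h(Y) = Y² (h(Y) = Y*Y = Y²)
(10212 - h(24)) - 1*(-95)² = (10212 - 1*24²) - 1*(-95)² = (10212 - 1*576) - 1*9025 = (10212 - 576) - 9025 = 9636 - 9025 = 611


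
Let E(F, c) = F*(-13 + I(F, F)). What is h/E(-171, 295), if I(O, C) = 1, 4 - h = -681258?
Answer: 340631/1026 ≈ 332.00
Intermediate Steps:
h = 681262 (h = 4 - 1*(-681258) = 4 + 681258 = 681262)
E(F, c) = -12*F (E(F, c) = F*(-13 + 1) = F*(-12) = -12*F)
h/E(-171, 295) = 681262/((-12*(-171))) = 681262/2052 = 681262*(1/2052) = 340631/1026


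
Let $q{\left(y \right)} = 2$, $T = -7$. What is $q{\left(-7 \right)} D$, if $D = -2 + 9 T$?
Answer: $-130$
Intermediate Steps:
$D = -65$ ($D = -2 + 9 \left(-7\right) = -2 - 63 = -65$)
$q{\left(-7 \right)} D = 2 \left(-65\right) = -130$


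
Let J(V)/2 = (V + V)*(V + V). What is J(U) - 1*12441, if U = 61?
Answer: 17327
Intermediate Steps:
J(V) = 8*V² (J(V) = 2*((V + V)*(V + V)) = 2*((2*V)*(2*V)) = 2*(4*V²) = 8*V²)
J(U) - 1*12441 = 8*61² - 1*12441 = 8*3721 - 12441 = 29768 - 12441 = 17327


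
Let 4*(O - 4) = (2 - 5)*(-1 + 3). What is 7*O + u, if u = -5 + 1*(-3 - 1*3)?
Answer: 13/2 ≈ 6.5000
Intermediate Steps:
O = 5/2 (O = 4 + ((2 - 5)*(-1 + 3))/4 = 4 + (-3*2)/4 = 4 + (¼)*(-6) = 4 - 3/2 = 5/2 ≈ 2.5000)
u = -11 (u = -5 + 1*(-3 - 3) = -5 + 1*(-6) = -5 - 6 = -11)
7*O + u = 7*(5/2) - 11 = 35/2 - 11 = 13/2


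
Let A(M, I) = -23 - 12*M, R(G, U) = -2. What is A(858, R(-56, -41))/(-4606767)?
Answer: 10319/4606767 ≈ 0.0022400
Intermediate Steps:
A(858, R(-56, -41))/(-4606767) = (-23 - 12*858)/(-4606767) = (-23 - 10296)*(-1/4606767) = -10319*(-1/4606767) = 10319/4606767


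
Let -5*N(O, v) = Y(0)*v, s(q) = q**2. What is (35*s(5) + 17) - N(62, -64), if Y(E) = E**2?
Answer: 892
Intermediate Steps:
N(O, v) = 0 (N(O, v) = -0**2*v/5 = -0*v = -1/5*0 = 0)
(35*s(5) + 17) - N(62, -64) = (35*5**2 + 17) - 1*0 = (35*25 + 17) + 0 = (875 + 17) + 0 = 892 + 0 = 892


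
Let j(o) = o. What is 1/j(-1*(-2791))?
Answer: 1/2791 ≈ 0.00035829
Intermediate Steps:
1/j(-1*(-2791)) = 1/(-1*(-2791)) = 1/2791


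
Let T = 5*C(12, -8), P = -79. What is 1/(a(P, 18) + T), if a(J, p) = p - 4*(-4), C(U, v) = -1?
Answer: 1/29 ≈ 0.034483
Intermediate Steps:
a(J, p) = 16 + p (a(J, p) = p + 16 = 16 + p)
T = -5 (T = 5*(-1) = -5)
1/(a(P, 18) + T) = 1/((16 + 18) - 5) = 1/(34 - 5) = 1/29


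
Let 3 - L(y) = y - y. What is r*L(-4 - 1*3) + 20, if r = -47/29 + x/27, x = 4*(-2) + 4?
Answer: 3835/261 ≈ 14.693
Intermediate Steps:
x = -4 (x = -8 + 4 = -4)
L(y) = 3 (L(y) = 3 - (y - y) = 3 - 1*0 = 3 + 0 = 3)
r = -1385/783 (r = -47/29 - 4/27 = -1385/783 ≈ -1.7688)
r*L(-4 - 1*3) + 20 = -1385/783*3 + 20 = -1385/261 + 20 = 3835/261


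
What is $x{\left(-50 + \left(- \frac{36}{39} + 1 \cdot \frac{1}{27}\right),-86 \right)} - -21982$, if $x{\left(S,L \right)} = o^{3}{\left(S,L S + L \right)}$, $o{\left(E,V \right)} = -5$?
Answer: $21857$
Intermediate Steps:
$x{\left(S,L \right)} = -125$ ($x{\left(S,L \right)} = \left(-5\right)^{3} = -125$)
$x{\left(-50 + \left(- \frac{36}{39} + 1 \cdot \frac{1}{27}\right),-86 \right)} - -21982 = -125 - -21982 = -125 + 21982 = 21857$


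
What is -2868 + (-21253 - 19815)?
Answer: -43936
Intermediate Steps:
-2868 + (-21253 - 19815) = -2868 - 41068 = -43936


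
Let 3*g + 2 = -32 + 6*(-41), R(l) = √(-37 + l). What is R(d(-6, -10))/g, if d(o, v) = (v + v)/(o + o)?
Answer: -I*√318/280 ≈ -0.063688*I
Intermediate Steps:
d(o, v) = v/o (d(o, v) = (2*v)/((2*o)) = (2*v)*(1/(2*o)) = v/o)
g = -280/3 (g = -⅔ + (-32 + 6*(-41))/3 = -⅔ + (-32 - 246)/3 = -⅔ + (⅓)*(-278) = -⅔ - 278/3 = -280/3 ≈ -93.333)
R(d(-6, -10))/g = √(-37 - 10/(-6))/(-280/3) = √(-37 - 10*(-⅙))*(-3/280) = √(-37 + 5/3)*(-3/280) = √(-106/3)*(-3/280) = (I*√318/3)*(-3/280) = -I*√318/280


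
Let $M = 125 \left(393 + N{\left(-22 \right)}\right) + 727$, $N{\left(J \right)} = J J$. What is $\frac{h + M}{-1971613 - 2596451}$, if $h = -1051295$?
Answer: $\frac{940943}{4568064} \approx 0.20598$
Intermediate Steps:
$N{\left(J \right)} = J^{2}$
$M = 110352$ ($M = 125 \left(393 + \left(-22\right)^{2}\right) + 727 = 125 \left(393 + 484\right) + 727 = 125 \cdot 877 + 727 = 109625 + 727 = 110352$)
$\frac{h + M}{-1971613 - 2596451} = \frac{-1051295 + 110352}{-1971613 - 2596451} = - \frac{940943}{-4568064} = \left(-940943\right) \left(- \frac{1}{4568064}\right) = \frac{940943}{4568064}$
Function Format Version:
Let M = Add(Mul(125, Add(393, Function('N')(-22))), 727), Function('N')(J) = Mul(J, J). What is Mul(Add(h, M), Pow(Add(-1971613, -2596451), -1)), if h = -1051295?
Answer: Rational(940943, 4568064) ≈ 0.20598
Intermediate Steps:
Function('N')(J) = Pow(J, 2)
M = 110352 (M = Add(Mul(125, Add(393, Pow(-22, 2))), 727) = Add(Mul(125, Add(393, 484)), 727) = Add(Mul(125, 877), 727) = Add(109625, 727) = 110352)
Mul(Add(h, M), Pow(Add(-1971613, -2596451), -1)) = Mul(Add(-1051295, 110352), Pow(Add(-1971613, -2596451), -1)) = Mul(-940943, Pow(-4568064, -1)) = Mul(-940943, Rational(-1, 4568064)) = Rational(940943, 4568064)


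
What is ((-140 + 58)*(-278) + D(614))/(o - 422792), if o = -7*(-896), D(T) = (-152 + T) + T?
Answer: -2984/52065 ≈ -0.057313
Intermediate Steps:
D(T) = -152 + 2*T
o = 6272
((-140 + 58)*(-278) + D(614))/(o - 422792) = ((-140 + 58)*(-278) + (-152 + 2*614))/(6272 - 422792) = (-82*(-278) + (-152 + 1228))/(-416520) = (22796 + 1076)*(-1/416520) = 23872*(-1/416520) = -2984/52065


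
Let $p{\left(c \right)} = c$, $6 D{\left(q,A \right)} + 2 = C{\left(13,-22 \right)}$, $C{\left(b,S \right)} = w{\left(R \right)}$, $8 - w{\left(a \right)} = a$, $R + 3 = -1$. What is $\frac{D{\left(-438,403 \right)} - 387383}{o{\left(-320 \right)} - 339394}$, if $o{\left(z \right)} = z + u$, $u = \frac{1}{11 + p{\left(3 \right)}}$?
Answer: $\frac{16270016}{14267985} \approx 1.1403$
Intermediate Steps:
$R = -4$ ($R = -3 - 1 = -4$)
$w{\left(a \right)} = 8 - a$
$C{\left(b,S \right)} = 12$ ($C{\left(b,S \right)} = 8 - -4 = 8 + 4 = 12$)
$D{\left(q,A \right)} = \frac{5}{3}$ ($D{\left(q,A \right)} = - \frac{1}{3} + \frac{1}{6} \cdot 12 = - \frac{1}{3} + 2 = \frac{5}{3}$)
$u = \frac{1}{14}$ ($u = \frac{1}{11 + 3} = \frac{1}{14} \approx 0.071429$)
$o{\left(z \right)} = \frac{1}{14} + z$ ($o{\left(z \right)} = z + \frac{1}{14} = \frac{1}{14} + z$)
$\frac{D{\left(-438,403 \right)} - 387383}{o{\left(-320 \right)} - 339394} = \frac{\frac{5}{3} - 387383}{\left(\frac{1}{14} - 320\right) - 339394} = - \frac{1162144}{3 \left(- \frac{4479}{14} - 339394\right)} = - \frac{1162144}{3 \left(- \frac{4755995}{14}\right)} = \left(- \frac{1162144}{3}\right) \left(- \frac{14}{4755995}\right) = \frac{16270016}{14267985}$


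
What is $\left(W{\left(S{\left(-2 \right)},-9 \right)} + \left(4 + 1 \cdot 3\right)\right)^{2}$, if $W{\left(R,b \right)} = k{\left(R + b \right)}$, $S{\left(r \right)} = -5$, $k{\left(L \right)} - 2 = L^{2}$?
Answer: $42025$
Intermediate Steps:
$k{\left(L \right)} = 2 + L^{2}$
$W{\left(R,b \right)} = 2 + \left(R + b\right)^{2}$
$\left(W{\left(S{\left(-2 \right)},-9 \right)} + \left(4 + 1 \cdot 3\right)\right)^{2} = \left(\left(2 + \left(-5 - 9\right)^{2}\right) + \left(4 + 1 \cdot 3\right)\right)^{2} = \left(\left(2 + \left(-14\right)^{2}\right) + \left(4 + 3\right)\right)^{2} = \left(\left(2 + 196\right) + 7\right)^{2} = \left(198 + 7\right)^{2} = 205^{2} = 42025$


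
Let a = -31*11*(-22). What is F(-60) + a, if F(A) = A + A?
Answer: 7382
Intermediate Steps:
a = 7502 (a = -341*(-22) = 7502)
F(A) = 2*A
F(-60) + a = 2*(-60) + 7502 = -120 + 7502 = 7382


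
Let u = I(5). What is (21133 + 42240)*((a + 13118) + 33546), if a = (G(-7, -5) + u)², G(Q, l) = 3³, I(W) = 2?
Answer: 3010534365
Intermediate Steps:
u = 2
G(Q, l) = 27
a = 841 (a = (27 + 2)² = 29² = 841)
(21133 + 42240)*((a + 13118) + 33546) = (21133 + 42240)*((841 + 13118) + 33546) = 63373*(13959 + 33546) = 63373*47505 = 3010534365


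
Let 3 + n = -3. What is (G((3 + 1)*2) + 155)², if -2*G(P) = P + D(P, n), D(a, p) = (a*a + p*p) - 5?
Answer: 42849/4 ≈ 10712.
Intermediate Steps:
n = -6 (n = -3 - 3 = -6)
D(a, p) = -5 + a² + p² (D(a, p) = (a² + p²) - 5 = -5 + a² + p²)
G(P) = -31/2 - P/2 - P²/2 (G(P) = -(P + (-5 + P² + (-6)²))/2 = -(P + (-5 + P² + 36))/2 = -(P + (31 + P²))/2 = -(31 + P + P²)/2 = -31/2 - P/2 - P²/2)
(G((3 + 1)*2) + 155)² = ((-31/2 - (3 + 1)*2/2 - 4*(3 + 1)²/2) + 155)² = ((-31/2 - 2*2 - (4*2)²/2) + 155)² = ((-31/2 - ½*8 - ½*8²) + 155)² = ((-31/2 - 4 - ½*64) + 155)² = ((-31/2 - 4 - 32) + 155)² = (-103/2 + 155)² = (207/2)² = 42849/4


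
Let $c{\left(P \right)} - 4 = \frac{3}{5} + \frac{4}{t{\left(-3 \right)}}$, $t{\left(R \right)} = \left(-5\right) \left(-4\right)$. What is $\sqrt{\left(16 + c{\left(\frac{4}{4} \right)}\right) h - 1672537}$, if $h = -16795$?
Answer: $i \sqrt{2021873} \approx 1421.9 i$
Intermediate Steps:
$t{\left(R \right)} = 20$
$c{\left(P \right)} = \frac{24}{5}$ ($c{\left(P \right)} = 4 + \left(\frac{3}{5} + \frac{4}{20}\right) = 4 + \left(3 \cdot \frac{1}{5} + 4 \cdot \frac{1}{20}\right) = 4 + \left(\frac{3}{5} + \frac{1}{5}\right) = 4 + \frac{4}{5} = \frac{24}{5}$)
$\sqrt{\left(16 + c{\left(\frac{4}{4} \right)}\right) h - 1672537} = \sqrt{\left(16 + \frac{24}{5}\right) \left(-16795\right) - 1672537} = \sqrt{\frac{104}{5} \left(-16795\right) - 1672537} = \sqrt{-349336 - 1672537} = \sqrt{-2021873} = i \sqrt{2021873}$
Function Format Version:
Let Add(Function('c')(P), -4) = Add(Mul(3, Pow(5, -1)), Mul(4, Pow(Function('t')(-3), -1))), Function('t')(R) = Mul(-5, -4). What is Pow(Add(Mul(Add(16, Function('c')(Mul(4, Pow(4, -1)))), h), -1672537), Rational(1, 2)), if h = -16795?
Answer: Mul(I, Pow(2021873, Rational(1, 2))) ≈ Mul(1421.9, I)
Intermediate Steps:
Function('t')(R) = 20
Function('c')(P) = Rational(24, 5) (Function('c')(P) = Add(4, Add(Mul(3, Pow(5, -1)), Mul(4, Pow(20, -1)))) = Add(4, Add(Mul(3, Rational(1, 5)), Mul(4, Rational(1, 20)))) = Add(4, Add(Rational(3, 5), Rational(1, 5))) = Add(4, Rational(4, 5)) = Rational(24, 5))
Pow(Add(Mul(Add(16, Function('c')(Mul(4, Pow(4, -1)))), h), -1672537), Rational(1, 2)) = Pow(Add(Mul(Add(16, Rational(24, 5)), -16795), -1672537), Rational(1, 2)) = Pow(Add(Mul(Rational(104, 5), -16795), -1672537), Rational(1, 2)) = Pow(Add(-349336, -1672537), Rational(1, 2)) = Pow(-2021873, Rational(1, 2)) = Mul(I, Pow(2021873, Rational(1, 2)))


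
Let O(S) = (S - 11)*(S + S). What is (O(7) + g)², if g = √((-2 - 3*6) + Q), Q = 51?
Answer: (-56 + √31)² ≈ 2543.4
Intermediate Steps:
O(S) = 2*S*(-11 + S) (O(S) = (-11 + S)*(2*S) = 2*S*(-11 + S))
g = √31 (g = √((-2 - 3*6) + 51) = √((-2 - 18) + 51) = √(-20 + 51) = √31 ≈ 5.5678)
(O(7) + g)² = (2*7*(-11 + 7) + √31)² = (2*7*(-4) + √31)² = (-56 + √31)²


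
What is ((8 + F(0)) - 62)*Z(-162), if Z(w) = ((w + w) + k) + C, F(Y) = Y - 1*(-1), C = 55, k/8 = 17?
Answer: 7049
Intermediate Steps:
k = 136 (k = 8*17 = 136)
F(Y) = 1 + Y (F(Y) = Y + 1 = 1 + Y)
Z(w) = 191 + 2*w (Z(w) = ((w + w) + 136) + 55 = (2*w + 136) + 55 = (136 + 2*w) + 55 = 191 + 2*w)
((8 + F(0)) - 62)*Z(-162) = ((8 + (1 + 0)) - 62)*(191 + 2*(-162)) = ((8 + 1) - 62)*(191 - 324) = (9 - 62)*(-133) = -53*(-133) = 7049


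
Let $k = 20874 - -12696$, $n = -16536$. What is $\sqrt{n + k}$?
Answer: $\sqrt{17034} \approx 130.51$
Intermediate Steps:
$k = 33570$ ($k = 20874 + 12696 = 33570$)
$\sqrt{n + k} = \sqrt{-16536 + 33570} = \sqrt{17034}$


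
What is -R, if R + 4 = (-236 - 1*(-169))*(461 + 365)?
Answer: 55346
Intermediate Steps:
R = -55346 (R = -4 + (-236 - 1*(-169))*(461 + 365) = -4 + (-236 + 169)*826 = -4 - 67*826 = -4 - 55342 = -55346)
-R = -1*(-55346) = 55346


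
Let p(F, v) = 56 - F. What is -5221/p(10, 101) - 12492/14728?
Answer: -210515/1841 ≈ -114.35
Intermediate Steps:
-5221/p(10, 101) - 12492/14728 = -5221/(56 - 1*10) - 12492/14728 = -5221/(56 - 10) - 12492*1/14728 = -5221/46 - 3123/3682 = -5221*1/46 - 3123/3682 = -227/2 - 3123/3682 = -210515/1841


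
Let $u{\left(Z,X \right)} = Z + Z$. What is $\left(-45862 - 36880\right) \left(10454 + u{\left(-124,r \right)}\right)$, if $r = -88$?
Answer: $-844464852$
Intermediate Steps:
$u{\left(Z,X \right)} = 2 Z$
$\left(-45862 - 36880\right) \left(10454 + u{\left(-124,r \right)}\right) = \left(-45862 - 36880\right) \left(10454 + 2 \left(-124\right)\right) = - 82742 \left(10454 - 248\right) = \left(-82742\right) 10206 = -844464852$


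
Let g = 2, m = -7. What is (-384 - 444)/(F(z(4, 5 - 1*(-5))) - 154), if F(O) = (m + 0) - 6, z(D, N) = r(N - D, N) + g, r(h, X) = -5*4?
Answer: 828/167 ≈ 4.9581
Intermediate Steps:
r(h, X) = -20
z(D, N) = -18 (z(D, N) = -20 + 2 = -18)
F(O) = -13 (F(O) = (-7 + 0) - 6 = -7 - 6 = -13)
(-384 - 444)/(F(z(4, 5 - 1*(-5))) - 154) = (-384 - 444)/(-13 - 154) = -828/(-167) = -828*(-1/167) = 828/167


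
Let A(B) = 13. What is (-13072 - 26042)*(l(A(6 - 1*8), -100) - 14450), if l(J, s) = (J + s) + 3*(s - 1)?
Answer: 580451760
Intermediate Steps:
l(J, s) = -3 + J + 4*s (l(J, s) = (J + s) + 3*(-1 + s) = (J + s) + (-3 + 3*s) = -3 + J + 4*s)
(-13072 - 26042)*(l(A(6 - 1*8), -100) - 14450) = (-13072 - 26042)*((-3 + 13 + 4*(-100)) - 14450) = -39114*((-3 + 13 - 400) - 14450) = -39114*(-390 - 14450) = -39114*(-14840) = 580451760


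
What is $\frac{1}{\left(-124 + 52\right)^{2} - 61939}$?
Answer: $- \frac{1}{56755} \approx -1.762 \cdot 10^{-5}$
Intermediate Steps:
$\frac{1}{\left(-124 + 52\right)^{2} - 61939} = \frac{1}{\left(-72\right)^{2} - 61939} = \frac{1}{5184 - 61939} = \frac{1}{-56755} = - \frac{1}{56755}$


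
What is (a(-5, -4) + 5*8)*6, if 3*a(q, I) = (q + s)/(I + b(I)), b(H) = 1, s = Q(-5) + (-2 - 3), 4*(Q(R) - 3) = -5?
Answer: 491/2 ≈ 245.50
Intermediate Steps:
Q(R) = 7/4 (Q(R) = 3 + (¼)*(-5) = 3 - 5/4 = 7/4)
s = -13/4 (s = 7/4 + (-2 - 3) = 7/4 - 5 = -13/4 ≈ -3.2500)
a(q, I) = (-13/4 + q)/(3*(1 + I)) (a(q, I) = ((q - 13/4)/(I + 1))/3 = ((-13/4 + q)/(1 + I))/3 = (-13/4 + q)/(3*(1 + I)))
(a(-5, -4) + 5*8)*6 = ((-13 + 4*(-5))/(12*(1 - 4)) + 5*8)*6 = ((1/12)*(-13 - 20)/(-3) + 40)*6 = ((1/12)*(-⅓)*(-33) + 40)*6 = (11/12 + 40)*6 = (491/12)*6 = 491/2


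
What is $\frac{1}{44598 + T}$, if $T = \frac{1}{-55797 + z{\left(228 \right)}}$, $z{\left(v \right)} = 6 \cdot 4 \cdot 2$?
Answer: $\frac{55749}{2486293901} \approx 2.2423 \cdot 10^{-5}$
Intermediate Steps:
$z{\left(v \right)} = 48$ ($z{\left(v \right)} = 24 \cdot 2 = 48$)
$T = - \frac{1}{55749}$ ($T = \frac{1}{-55797 + 48} = \frac{1}{-55749} = - \frac{1}{55749} \approx -1.7938 \cdot 10^{-5}$)
$\frac{1}{44598 + T} = \frac{1}{44598 - \frac{1}{55749}} = \frac{1}{\frac{2486293901}{55749}} = \frac{55749}{2486293901}$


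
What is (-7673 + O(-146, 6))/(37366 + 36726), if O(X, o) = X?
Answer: -7819/74092 ≈ -0.10553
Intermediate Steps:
(-7673 + O(-146, 6))/(37366 + 36726) = (-7673 - 146)/(37366 + 36726) = -7819/74092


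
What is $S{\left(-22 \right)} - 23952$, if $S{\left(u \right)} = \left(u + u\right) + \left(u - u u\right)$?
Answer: $-24502$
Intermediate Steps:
$S{\left(u \right)} = - u^{2} + 3 u$ ($S{\left(u \right)} = 2 u - \left(u^{2} - u\right) = - u^{2} + 3 u$)
$S{\left(-22 \right)} - 23952 = - 22 \left(3 - -22\right) - 23952 = - 22 \left(3 + 22\right) - 23952 = \left(-22\right) 25 - 23952 = -550 - 23952 = -24502$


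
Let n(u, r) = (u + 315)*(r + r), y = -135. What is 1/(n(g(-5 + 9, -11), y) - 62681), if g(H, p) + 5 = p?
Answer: -1/143411 ≈ -6.9730e-6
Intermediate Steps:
g(H, p) = -5 + p
n(u, r) = 2*r*(315 + u) (n(u, r) = (315 + u)*(2*r) = 2*r*(315 + u))
1/(n(g(-5 + 9, -11), y) - 62681) = 1/(2*(-135)*(315 + (-5 - 11)) - 62681) = 1/(2*(-135)*(315 - 16) - 62681) = 1/(2*(-135)*299 - 62681) = 1/(-80730 - 62681) = 1/(-143411) = -1/143411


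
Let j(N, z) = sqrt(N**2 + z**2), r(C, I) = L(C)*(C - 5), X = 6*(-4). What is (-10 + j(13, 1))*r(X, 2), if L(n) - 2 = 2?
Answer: 1160 - 116*sqrt(170) ≈ -352.46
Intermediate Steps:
X = -24
L(n) = 4 (L(n) = 2 + 2 = 4)
r(C, I) = -20 + 4*C (r(C, I) = 4*(C - 5) = 4*(-5 + C) = -20 + 4*C)
(-10 + j(13, 1))*r(X, 2) = (-10 + sqrt(13**2 + 1**2))*(-20 + 4*(-24)) = (-10 + sqrt(169 + 1))*(-20 - 96) = (-10 + sqrt(170))*(-116) = 1160 - 116*sqrt(170)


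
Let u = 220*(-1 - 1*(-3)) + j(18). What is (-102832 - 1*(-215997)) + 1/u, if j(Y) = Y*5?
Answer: 59977451/530 ≈ 1.1317e+5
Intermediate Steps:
j(Y) = 5*Y
u = 530 (u = 220*(-1 - 1*(-3)) + 5*18 = 220*(-1 + 3) + 90 = 220*2 + 90 = 440 + 90 = 530)
(-102832 - 1*(-215997)) + 1/u = (-102832 - 1*(-215997)) + 1/530 = (-102832 + 215997) + 1/530 = 113165 + 1/530 = 59977451/530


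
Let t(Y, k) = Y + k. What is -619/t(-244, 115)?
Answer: 619/129 ≈ 4.7984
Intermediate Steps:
-619/t(-244, 115) = -619/(-244 + 115) = -619/(-129) = -619*(-1/129) = 619/129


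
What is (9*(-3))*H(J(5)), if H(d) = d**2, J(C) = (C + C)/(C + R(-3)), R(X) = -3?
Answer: -675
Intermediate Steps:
J(C) = 2*C/(-3 + C) (J(C) = (C + C)/(C - 3) = (2*C)/(-3 + C) = 2*C/(-3 + C))
(9*(-3))*H(J(5)) = (9*(-3))*(2*5/(-3 + 5))**2 = -27*(2*5/2)**2 = -27*(2*5*(1/2))**2 = -27*5**2 = -27*25 = -675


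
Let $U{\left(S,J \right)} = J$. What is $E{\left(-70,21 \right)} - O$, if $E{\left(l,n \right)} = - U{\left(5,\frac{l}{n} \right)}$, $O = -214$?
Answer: $\frac{652}{3} \approx 217.33$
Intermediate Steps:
$E{\left(l,n \right)} = - \frac{l}{n}$
$E{\left(-70,21 \right)} - O = \left(-1\right) \left(-70\right) \frac{1}{21} - -214 = \left(-1\right) \left(-70\right) \frac{1}{21} + 214 = \frac{10}{3} + 214 = \frac{652}{3}$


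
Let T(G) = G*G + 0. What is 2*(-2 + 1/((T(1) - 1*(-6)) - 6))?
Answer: -2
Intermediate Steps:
T(G) = G² (T(G) = G² + 0 = G²)
2*(-2 + 1/((T(1) - 1*(-6)) - 6)) = 2*(-2 + 1/((1² - 1*(-6)) - 6)) = 2*(-2 + 1/((1 + 6) - 6)) = 2*(-2 + 1/(7 - 6)) = 2*(-2 + 1/1) = 2*(-2 + 1) = 2*(-1) = -2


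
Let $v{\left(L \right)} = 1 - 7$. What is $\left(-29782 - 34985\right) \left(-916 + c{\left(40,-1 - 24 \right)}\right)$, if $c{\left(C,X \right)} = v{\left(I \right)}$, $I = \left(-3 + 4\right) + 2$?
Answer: $59715174$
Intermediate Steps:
$I = 3$ ($I = 1 + 2 = 3$)
$v{\left(L \right)} = -6$
$c{\left(C,X \right)} = -6$
$\left(-29782 - 34985\right) \left(-916 + c{\left(40,-1 - 24 \right)}\right) = \left(-29782 - 34985\right) \left(-916 - 6\right) = \left(-29782 - 34985\right) \left(-922\right) = \left(-64767\right) \left(-922\right) = 59715174$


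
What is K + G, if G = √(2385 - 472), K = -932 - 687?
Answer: -1619 + √1913 ≈ -1575.3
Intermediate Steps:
K = -1619
G = √1913 ≈ 43.738
K + G = -1619 + √1913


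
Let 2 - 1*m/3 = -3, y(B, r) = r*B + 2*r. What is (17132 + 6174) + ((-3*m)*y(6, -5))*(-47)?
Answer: -61294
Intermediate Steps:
y(B, r) = 2*r + B*r (y(B, r) = B*r + 2*r = 2*r + B*r)
m = 15 (m = 6 - 3*(-3) = 6 + 9 = 15)
(17132 + 6174) + ((-3*m)*y(6, -5))*(-47) = (17132 + 6174) + ((-3*15)*(-5*(2 + 6)))*(-47) = 23306 - (-225)*8*(-47) = 23306 - 45*(-40)*(-47) = 23306 + 1800*(-47) = 23306 - 84600 = -61294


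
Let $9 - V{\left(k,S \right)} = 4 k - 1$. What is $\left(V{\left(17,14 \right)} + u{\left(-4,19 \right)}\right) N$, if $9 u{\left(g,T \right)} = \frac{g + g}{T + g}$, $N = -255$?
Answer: $\frac{133246}{9} \approx 14805.0$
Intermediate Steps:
$V{\left(k,S \right)} = 10 - 4 k$ ($V{\left(k,S \right)} = 9 - \left(4 k - 1\right) = 9 - \left(-1 + 4 k\right) = 10 - 4 k$)
$u{\left(g,T \right)} = \frac{2 g}{9 \left(T + g\right)}$ ($u{\left(g,T \right)} = \frac{\left(g + g\right) \frac{1}{T + g}}{9} = \frac{2 g \frac{1}{T + g}}{9} = \frac{2 g}{9 \left(T + g\right)}$)
$\left(V{\left(17,14 \right)} + u{\left(-4,19 \right)}\right) N = \left(\left(10 - 68\right) + \frac{2}{9} \left(-4\right) \frac{1}{19 - 4}\right) \left(-255\right) = \left(\left(10 - 68\right) + \frac{2}{9} \left(-4\right) \frac{1}{15}\right) \left(-255\right) = \left(-58 + \frac{2}{9} \left(-4\right) \frac{1}{15}\right) \left(-255\right) = \left(-58 - \frac{8}{135}\right) \left(-255\right) = \left(- \frac{7838}{135}\right) \left(-255\right) = \frac{133246}{9}$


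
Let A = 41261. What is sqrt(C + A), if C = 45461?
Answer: sqrt(86722) ≈ 294.49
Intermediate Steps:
sqrt(C + A) = sqrt(45461 + 41261) = sqrt(86722)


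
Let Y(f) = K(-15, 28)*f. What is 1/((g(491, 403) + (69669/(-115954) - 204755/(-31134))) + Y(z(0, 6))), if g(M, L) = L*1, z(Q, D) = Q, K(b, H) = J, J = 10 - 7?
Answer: 902527959/369112039133 ≈ 0.0024451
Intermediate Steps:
J = 3
K(b, H) = 3
g(M, L) = L
Y(f) = 3*f
1/((g(491, 403) + (69669/(-115954) - 204755/(-31134))) + Y(z(0, 6))) = 1/((403 + (69669/(-115954) - 204755/(-31134))) + 3*0) = 1/((403 + (69669*(-1/115954) - 204755*(-1/31134))) + 0) = 1/((403 + (-69669/115954 + 204755/31134)) + 0) = 1/((403 + 5393271656/902527959) + 0) = 1/(369112039133/902527959 + 0) = 1/(369112039133/902527959) = 902527959/369112039133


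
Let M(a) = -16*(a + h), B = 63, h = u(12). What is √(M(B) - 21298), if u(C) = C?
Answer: I*√22498 ≈ 149.99*I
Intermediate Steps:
h = 12
M(a) = -192 - 16*a (M(a) = -16*(a + 12) = -16*(12 + a) = -192 - 16*a)
√(M(B) - 21298) = √((-192 - 16*63) - 21298) = √((-192 - 1008) - 21298) = √(-1200 - 21298) = √(-22498) = I*√22498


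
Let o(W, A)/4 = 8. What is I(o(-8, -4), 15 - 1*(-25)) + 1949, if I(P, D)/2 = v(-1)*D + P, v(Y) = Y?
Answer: 1933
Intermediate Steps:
o(W, A) = 32 (o(W, A) = 4*8 = 32)
I(P, D) = -2*D + 2*P (I(P, D) = 2*(-D + P) = 2*(P - D) = -2*D + 2*P)
I(o(-8, -4), 15 - 1*(-25)) + 1949 = (-2*(15 - 1*(-25)) + 2*32) + 1949 = (-2*(15 + 25) + 64) + 1949 = (-2*40 + 64) + 1949 = (-80 + 64) + 1949 = -16 + 1949 = 1933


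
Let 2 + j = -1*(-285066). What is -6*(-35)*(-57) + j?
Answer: 273094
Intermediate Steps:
j = 285064 (j = -2 - 1*(-285066) = -2 + 285066 = 285064)
-6*(-35)*(-57) + j = -6*(-35)*(-57) + 285064 = 210*(-57) + 285064 = -11970 + 285064 = 273094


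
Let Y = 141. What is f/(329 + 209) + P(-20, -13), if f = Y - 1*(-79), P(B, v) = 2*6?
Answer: 3338/269 ≈ 12.409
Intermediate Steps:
P(B, v) = 12
f = 220 (f = 141 - 1*(-79) = 141 + 79 = 220)
f/(329 + 209) + P(-20, -13) = 220/(329 + 209) + 12 = 220/538 + 12 = 220*(1/538) + 12 = 110/269 + 12 = 3338/269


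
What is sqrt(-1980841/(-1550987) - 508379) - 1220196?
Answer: -1220196 + 24*I*sqrt(2123148364088059)/1550987 ≈ -1.2202e+6 + 713.01*I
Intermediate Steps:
sqrt(-1980841/(-1550987) - 508379) - 1220196 = sqrt(-1980841*(-1/1550987) - 508379) - 1220196 = sqrt(1980841/1550987 - 508379) - 1220196 = sqrt(-788487239232/1550987) - 1220196 = 24*I*sqrt(2123148364088059)/1550987 - 1220196 = -1220196 + 24*I*sqrt(2123148364088059)/1550987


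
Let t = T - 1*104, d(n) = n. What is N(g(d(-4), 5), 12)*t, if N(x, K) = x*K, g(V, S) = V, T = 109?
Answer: -240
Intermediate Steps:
N(x, K) = K*x
t = 5 (t = 109 - 1*104 = 109 - 104 = 5)
N(g(d(-4), 5), 12)*t = (12*(-4))*5 = -48*5 = -240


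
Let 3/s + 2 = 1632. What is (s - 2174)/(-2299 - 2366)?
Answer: 3543617/7603950 ≈ 0.46602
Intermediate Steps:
s = 3/1630 (s = 3/(-2 + 1632) = 3/1630 ≈ 0.0018405)
(s - 2174)/(-2299 - 2366) = (3/1630 - 2174)/(-2299 - 2366) = -3543617/1630/(-4665) = -3543617/1630*(-1/4665) = 3543617/7603950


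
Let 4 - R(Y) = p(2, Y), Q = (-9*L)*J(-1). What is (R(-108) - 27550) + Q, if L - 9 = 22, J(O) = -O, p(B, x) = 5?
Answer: -27830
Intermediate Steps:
L = 31 (L = 9 + 22 = 31)
Q = -279 (Q = (-9*31)*(-1*(-1)) = -279*1 = -279)
R(Y) = -1 (R(Y) = 4 - 1*5 = 4 - 5 = -1)
(R(-108) - 27550) + Q = (-1 - 27550) - 279 = -27551 - 279 = -27830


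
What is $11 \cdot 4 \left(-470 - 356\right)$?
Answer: $-36344$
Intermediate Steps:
$11 \cdot 4 \left(-470 - 356\right) = 44 \left(-826\right) = -36344$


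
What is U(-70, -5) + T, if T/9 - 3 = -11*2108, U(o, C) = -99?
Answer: -208764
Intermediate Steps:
T = -208665 (T = 27 + 9*(-11*2108) = 27 + 9*(-23188) = 27 - 208692 = -208665)
U(-70, -5) + T = -99 - 208665 = -208764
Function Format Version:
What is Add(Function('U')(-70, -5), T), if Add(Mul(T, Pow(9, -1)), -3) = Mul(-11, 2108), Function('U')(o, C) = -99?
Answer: -208764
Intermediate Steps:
T = -208665 (T = Add(27, Mul(9, Mul(-11, 2108))) = Add(27, Mul(9, -23188)) = Add(27, -208692) = -208665)
Add(Function('U')(-70, -5), T) = Add(-99, -208665) = -208764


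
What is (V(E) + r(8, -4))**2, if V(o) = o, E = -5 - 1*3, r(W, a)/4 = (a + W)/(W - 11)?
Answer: 1600/9 ≈ 177.78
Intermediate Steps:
r(W, a) = 4*(W + a)/(-11 + W) (r(W, a) = 4*((a + W)/(W - 11)) = 4*((W + a)/(-11 + W)) = 4*(W + a)/(-11 + W))
E = -8 (E = -5 - 3 = -8)
(V(E) + r(8, -4))**2 = (-8 + 4*(8 - 4)/(-11 + 8))**2 = (-8 + 4*4/(-3))**2 = (-8 + 4*(-1/3)*4)**2 = (-8 - 16/3)**2 = (-40/3)**2 = 1600/9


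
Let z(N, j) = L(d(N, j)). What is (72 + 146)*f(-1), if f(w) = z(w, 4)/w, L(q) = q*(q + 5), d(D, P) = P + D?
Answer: -5232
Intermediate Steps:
d(D, P) = D + P
L(q) = q*(5 + q)
z(N, j) = (N + j)*(5 + N + j) (z(N, j) = (N + j)*(5 + (N + j)) = (N + j)*(5 + N + j))
f(w) = (4 + w)*(9 + w)/w (f(w) = ((w + 4)*(5 + w + 4))/w = ((4 + w)*(9 + w))/w = (4 + w)*(9 + w)/w)
(72 + 146)*f(-1) = (72 + 146)*(13 - 1 + 36/(-1)) = 218*(13 - 1 + 36*(-1)) = 218*(13 - 1 - 36) = 218*(-24) = -5232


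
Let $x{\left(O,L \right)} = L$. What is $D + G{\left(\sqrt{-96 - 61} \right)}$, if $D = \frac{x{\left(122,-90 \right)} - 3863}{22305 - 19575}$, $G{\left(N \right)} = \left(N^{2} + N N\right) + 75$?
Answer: $- \frac{656423}{2730} \approx -240.45$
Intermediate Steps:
$G{\left(N \right)} = 75 + 2 N^{2}$ ($G{\left(N \right)} = \left(N^{2} + N^{2}\right) + 75 = 2 N^{2} + 75 = 75 + 2 N^{2}$)
$D = - \frac{3953}{2730}$ ($D = \frac{-90 - 3863}{22305 - 19575} = - \frac{3953}{2730} \approx -1.448$)
$D + G{\left(\sqrt{-96 - 61} \right)} = - \frac{3953}{2730} + \left(75 + 2 \left(\sqrt{-96 - 61}\right)^{2}\right) = - \frac{3953}{2730} + \left(75 + 2 \left(\sqrt{-157}\right)^{2}\right) = - \frac{3953}{2730} + \left(75 + 2 \left(i \sqrt{157}\right)^{2}\right) = - \frac{3953}{2730} + \left(75 + 2 \left(-157\right)\right) = - \frac{3953}{2730} + \left(75 - 314\right) = - \frac{3953}{2730} - 239 = - \frac{656423}{2730}$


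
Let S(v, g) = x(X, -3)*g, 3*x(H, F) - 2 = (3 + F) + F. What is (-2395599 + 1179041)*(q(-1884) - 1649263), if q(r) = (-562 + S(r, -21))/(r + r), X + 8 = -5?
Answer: 1260034220229897/628 ≈ 2.0064e+12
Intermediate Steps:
X = -13 (X = -8 - 5 = -13)
x(H, F) = 5/3 + 2*F/3 (x(H, F) = ⅔ + ((3 + F) + F)/3 = ⅔ + (3 + 2*F)/3 = ⅔ + (1 + 2*F/3) = 5/3 + 2*F/3)
S(v, g) = -g/3 (S(v, g) = (5/3 + (⅔)*(-3))*g = (5/3 - 2)*g = -g/3)
q(r) = -555/(2*r) (q(r) = (-562 - ⅓*(-21))/(r + r) = (-562 + 7)/((2*r)) = -555/(2*r))
(-2395599 + 1179041)*(q(-1884) - 1649263) = (-2395599 + 1179041)*(-555/2/(-1884) - 1649263) = -1216558*(-555/2*(-1/1884) - 1649263) = -1216558*(185/1256 - 1649263) = -1216558*(-2071474143/1256) = 1260034220229897/628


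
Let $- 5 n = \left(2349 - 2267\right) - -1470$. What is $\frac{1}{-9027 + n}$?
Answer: $- \frac{5}{46687} \approx -0.0001071$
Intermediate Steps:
$n = - \frac{1552}{5}$ ($n = - \frac{\left(2349 - 2267\right) - -1470}{5} = - \frac{\left(2349 - 2267\right) + 1470}{5} = - \frac{82 + 1470}{5} = \left(- \frac{1}{5}\right) 1552 = - \frac{1552}{5} \approx -310.4$)
$\frac{1}{-9027 + n} = \frac{1}{-9027 - \frac{1552}{5}} = \frac{1}{- \frac{46687}{5}} = - \frac{5}{46687}$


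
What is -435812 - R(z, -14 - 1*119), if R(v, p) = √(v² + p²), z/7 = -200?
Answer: -435812 - 7*√40361 ≈ -4.3722e+5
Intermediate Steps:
z = -1400 (z = 7*(-200) = -1400)
R(v, p) = √(p² + v²)
-435812 - R(z, -14 - 1*119) = -435812 - √((-14 - 1*119)² + (-1400)²) = -435812 - √((-14 - 119)² + 1960000) = -435812 - √((-133)² + 1960000) = -435812 - √(17689 + 1960000) = -435812 - √1977689 = -435812 - 7*√40361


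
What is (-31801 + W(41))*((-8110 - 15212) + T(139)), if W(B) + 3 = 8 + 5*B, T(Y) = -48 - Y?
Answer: 742672819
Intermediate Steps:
W(B) = 5 + 5*B (W(B) = -3 + (8 + 5*B) = 5 + 5*B)
(-31801 + W(41))*((-8110 - 15212) + T(139)) = (-31801 + (5 + 5*41))*((-8110 - 15212) + (-48 - 1*139)) = (-31801 + (5 + 205))*(-23322 + (-48 - 139)) = (-31801 + 210)*(-23322 - 187) = -31591*(-23509) = 742672819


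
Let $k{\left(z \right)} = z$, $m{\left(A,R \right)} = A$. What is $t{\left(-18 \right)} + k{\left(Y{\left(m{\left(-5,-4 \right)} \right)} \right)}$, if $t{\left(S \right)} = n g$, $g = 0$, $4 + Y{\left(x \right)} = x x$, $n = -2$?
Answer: $21$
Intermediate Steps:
$Y{\left(x \right)} = -4 + x^{2}$ ($Y{\left(x \right)} = -4 + x x = -4 + x^{2}$)
$t{\left(S \right)} = 0$ ($t{\left(S \right)} = \left(-2\right) 0 = 0$)
$t{\left(-18 \right)} + k{\left(Y{\left(m{\left(-5,-4 \right)} \right)} \right)} = 0 - \left(4 - \left(-5\right)^{2}\right) = 0 + \left(-4 + 25\right) = 0 + 21 = 21$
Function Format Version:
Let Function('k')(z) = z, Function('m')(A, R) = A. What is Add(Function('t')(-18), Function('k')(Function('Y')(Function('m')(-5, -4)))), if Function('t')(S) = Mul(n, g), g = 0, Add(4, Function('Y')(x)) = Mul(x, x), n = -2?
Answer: 21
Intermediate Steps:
Function('Y')(x) = Add(-4, Pow(x, 2)) (Function('Y')(x) = Add(-4, Mul(x, x)) = Add(-4, Pow(x, 2)))
Function('t')(S) = 0 (Function('t')(S) = Mul(-2, 0) = 0)
Add(Function('t')(-18), Function('k')(Function('Y')(Function('m')(-5, -4)))) = Add(0, Add(-4, Pow(-5, 2))) = Add(0, Add(-4, 25)) = Add(0, 21) = 21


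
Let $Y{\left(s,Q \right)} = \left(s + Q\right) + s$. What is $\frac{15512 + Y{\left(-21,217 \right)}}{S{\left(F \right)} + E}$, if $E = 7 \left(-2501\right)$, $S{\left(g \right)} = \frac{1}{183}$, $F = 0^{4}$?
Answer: $- \frac{2870721}{3203780} \approx -0.89604$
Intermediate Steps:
$F = 0$
$S{\left(g \right)} = \frac{1}{183}$
$Y{\left(s,Q \right)} = Q + 2 s$ ($Y{\left(s,Q \right)} = \left(Q + s\right) + s = Q + 2 s$)
$E = -17507$
$\frac{15512 + Y{\left(-21,217 \right)}}{S{\left(F \right)} + E} = \frac{15512 + \left(217 + 2 \left(-21\right)\right)}{\frac{1}{183} - 17507} = \frac{15512 + \left(217 - 42\right)}{- \frac{3203780}{183}} = \left(15512 + 175\right) \left(- \frac{183}{3203780}\right) = 15687 \left(- \frac{183}{3203780}\right) = - \frac{2870721}{3203780}$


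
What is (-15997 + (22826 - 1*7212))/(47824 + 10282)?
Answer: -383/58106 ≈ -0.0065914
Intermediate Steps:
(-15997 + (22826 - 1*7212))/(47824 + 10282) = (-15997 + (22826 - 7212))/58106 = (-15997 + 15614)*(1/58106) = -383*1/58106 = -383/58106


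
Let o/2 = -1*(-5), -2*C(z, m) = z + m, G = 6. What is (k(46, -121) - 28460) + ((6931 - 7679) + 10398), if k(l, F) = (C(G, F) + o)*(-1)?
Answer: -37755/2 ≈ -18878.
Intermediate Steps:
C(z, m) = -m/2 - z/2 (C(z, m) = -(z + m)/2 = -(m + z)/2 = -m/2 - z/2)
o = 10 (o = 2*(-1*(-5)) = 2*5 = 10)
k(l, F) = -7 + F/2 (k(l, F) = ((-F/2 - ½*6) + 10)*(-1) = ((-F/2 - 3) + 10)*(-1) = ((-3 - F/2) + 10)*(-1) = (7 - F/2)*(-1) = -7 + F/2)
(k(46, -121) - 28460) + ((6931 - 7679) + 10398) = ((-7 + (½)*(-121)) - 28460) + ((6931 - 7679) + 10398) = ((-7 - 121/2) - 28460) + (-748 + 10398) = (-135/2 - 28460) + 9650 = -57055/2 + 9650 = -37755/2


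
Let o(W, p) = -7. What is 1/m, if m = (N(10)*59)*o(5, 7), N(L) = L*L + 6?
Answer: -1/43778 ≈ -2.2843e-5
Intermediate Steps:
N(L) = 6 + L² (N(L) = L² + 6 = 6 + L²)
m = -43778 (m = ((6 + 10²)*59)*(-7) = ((6 + 100)*59)*(-7) = (106*59)*(-7) = 6254*(-7) = -43778)
1/m = 1/(-43778) = -1/43778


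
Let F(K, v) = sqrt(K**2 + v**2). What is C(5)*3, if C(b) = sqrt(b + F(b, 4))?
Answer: 3*sqrt(5 + sqrt(41)) ≈ 10.131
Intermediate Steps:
C(b) = sqrt(b + sqrt(16 + b**2)) (C(b) = sqrt(b + sqrt(b**2 + 4**2)) = sqrt(b + sqrt(b**2 + 16)) = sqrt(b + sqrt(16 + b**2)))
C(5)*3 = sqrt(5 + sqrt(16 + 5**2))*3 = sqrt(5 + sqrt(16 + 25))*3 = sqrt(5 + sqrt(41))*3 = 3*sqrt(5 + sqrt(41))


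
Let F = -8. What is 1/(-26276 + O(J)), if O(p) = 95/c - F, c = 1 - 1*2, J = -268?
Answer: -1/26363 ≈ -3.7932e-5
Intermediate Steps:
c = -1 (c = 1 - 2 = -1)
O(p) = -87 (O(p) = 95/(-1) - 1*(-8) = 95*(-1) + 8 = -95 + 8 = -87)
1/(-26276 + O(J)) = 1/(-26276 - 87) = 1/(-26363) = -1/26363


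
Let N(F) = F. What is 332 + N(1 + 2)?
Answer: 335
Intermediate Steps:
332 + N(1 + 2) = 332 + (1 + 2) = 332 + 3 = 335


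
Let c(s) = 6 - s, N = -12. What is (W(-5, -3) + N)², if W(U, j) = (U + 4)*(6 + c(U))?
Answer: 841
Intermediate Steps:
W(U, j) = (4 + U)*(12 - U) (W(U, j) = (U + 4)*(6 + (6 - U)) = (4 + U)*(12 - U))
(W(-5, -3) + N)² = ((48 - 1*(-5)² + 8*(-5)) - 12)² = ((48 - 1*25 - 40) - 12)² = ((48 - 25 - 40) - 12)² = (-17 - 12)² = (-29)² = 841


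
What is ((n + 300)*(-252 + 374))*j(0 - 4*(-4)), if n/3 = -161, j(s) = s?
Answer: -357216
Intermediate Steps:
n = -483 (n = 3*(-161) = -483)
((n + 300)*(-252 + 374))*j(0 - 4*(-4)) = ((-483 + 300)*(-252 + 374))*(0 - 4*(-4)) = (-183*122)*(0 + 16) = -22326*16 = -357216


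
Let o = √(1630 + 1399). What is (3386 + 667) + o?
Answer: 4053 + √3029 ≈ 4108.0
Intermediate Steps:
o = √3029 ≈ 55.036
(3386 + 667) + o = (3386 + 667) + √3029 = 4053 + √3029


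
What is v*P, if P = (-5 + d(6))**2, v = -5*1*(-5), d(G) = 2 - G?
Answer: 2025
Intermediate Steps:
v = 25 (v = -5*(-5) = 25)
P = 81 (P = (-5 + (2 - 1*6))**2 = (-5 + (2 - 6))**2 = (-5 - 4)**2 = (-9)**2 = 81)
v*P = 25*81 = 2025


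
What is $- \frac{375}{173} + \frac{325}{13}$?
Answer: $\frac{3950}{173} \approx 22.832$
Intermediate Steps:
$- \frac{375}{173} + \frac{325}{13} = \left(-375\right) \frac{1}{173} + 325 \cdot \frac{1}{13} = - \frac{375}{173} + 25 = \frac{3950}{173}$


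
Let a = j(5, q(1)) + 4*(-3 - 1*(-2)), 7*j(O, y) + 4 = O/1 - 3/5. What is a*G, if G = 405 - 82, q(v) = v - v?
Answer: -44574/35 ≈ -1273.5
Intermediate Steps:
q(v) = 0
j(O, y) = -23/35 + O/7 (j(O, y) = -4/7 + (O/1 - 3/5)/7 = -4/7 + (O*1 - 3*⅕)/7 = -4/7 + (O - ⅗)/7 = -4/7 + (-⅗ + O)/7 = -4/7 + (-3/35 + O/7) = -23/35 + O/7)
G = 323
a = -138/35 (a = (-23/35 + (⅐)*5) + 4*(-3 - 1*(-2)) = (-23/35 + 5/7) + 4*(-3 + 2) = 2/35 + 4*(-1) = 2/35 - 4 = -138/35 ≈ -3.9429)
a*G = -138/35*323 = -44574/35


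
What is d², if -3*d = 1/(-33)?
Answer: 1/9801 ≈ 0.00010203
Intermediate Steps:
d = 1/99 (d = -⅓/(-33) = -⅓*(-1/33) = 1/99 ≈ 0.010101)
d² = (1/99)² = 1/9801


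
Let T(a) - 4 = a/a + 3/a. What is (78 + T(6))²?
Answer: 27889/4 ≈ 6972.3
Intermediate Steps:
T(a) = 5 + 3/a (T(a) = 4 + (a/a + 3/a) = 4 + (1 + 3/a) = 5 + 3/a)
(78 + T(6))² = (78 + (5 + 3/6))² = (78 + (5 + 3*(⅙)))² = (78 + (5 + ½))² = (78 + 11/2)² = (167/2)² = 27889/4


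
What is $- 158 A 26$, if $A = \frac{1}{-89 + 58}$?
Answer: $\frac{4108}{31} \approx 132.52$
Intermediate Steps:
$A = - \frac{1}{31}$ ($A = \frac{1}{-31} = - \frac{1}{31} \approx -0.032258$)
$- 158 A 26 = \left(-158\right) \left(- \frac{1}{31}\right) 26 = \frac{158}{31} \cdot 26 = \frac{4108}{31}$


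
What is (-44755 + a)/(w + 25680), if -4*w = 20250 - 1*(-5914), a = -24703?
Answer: -69458/19139 ≈ -3.6291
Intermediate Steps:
w = -6541 (w = -(20250 - 1*(-5914))/4 = -(20250 + 5914)/4 = -¼*26164 = -6541)
(-44755 + a)/(w + 25680) = (-44755 - 24703)/(-6541 + 25680) = -69458/19139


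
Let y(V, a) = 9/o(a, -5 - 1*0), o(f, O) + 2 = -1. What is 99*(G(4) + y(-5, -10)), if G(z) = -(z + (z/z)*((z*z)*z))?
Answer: -7029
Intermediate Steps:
o(f, O) = -3 (o(f, O) = -2 - 1 = -3)
y(V, a) = -3 (y(V, a) = 9/(-3) = 9*(-⅓) = -3)
G(z) = -z - z³ (G(z) = -(z + 1*(z²*z)) = -(z + 1*z³) = -(z + z³) = -z - z³)
99*(G(4) + y(-5, -10)) = 99*((-1*4 - 1*4³) - 3) = 99*((-4 - 1*64) - 3) = 99*((-4 - 64) - 3) = 99*(-68 - 3) = 99*(-71) = -7029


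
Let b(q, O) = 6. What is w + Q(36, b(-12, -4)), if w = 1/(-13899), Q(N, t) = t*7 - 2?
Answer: 555959/13899 ≈ 40.000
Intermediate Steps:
Q(N, t) = -2 + 7*t (Q(N, t) = 7*t - 2 = -2 + 7*t)
w = -1/13899 ≈ -7.1948e-5
w + Q(36, b(-12, -4)) = -1/13899 + (-2 + 7*6) = -1/13899 + (-2 + 42) = -1/13899 + 40 = 555959/13899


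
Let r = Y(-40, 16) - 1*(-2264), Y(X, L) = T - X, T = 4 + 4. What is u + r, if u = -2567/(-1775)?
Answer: 4106367/1775 ≈ 2313.4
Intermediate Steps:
T = 8
Y(X, L) = 8 - X
u = 2567/1775 (u = -2567*(-1/1775) = 2567/1775 ≈ 1.4462)
r = 2312 (r = (8 - 1*(-40)) - 1*(-2264) = (8 + 40) + 2264 = 48 + 2264 = 2312)
u + r = 2567/1775 + 2312 = 4106367/1775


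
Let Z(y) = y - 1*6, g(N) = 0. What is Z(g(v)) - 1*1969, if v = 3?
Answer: -1975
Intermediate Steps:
Z(y) = -6 + y (Z(y) = y - 6 = -6 + y)
Z(g(v)) - 1*1969 = (-6 + 0) - 1*1969 = -6 - 1969 = -1975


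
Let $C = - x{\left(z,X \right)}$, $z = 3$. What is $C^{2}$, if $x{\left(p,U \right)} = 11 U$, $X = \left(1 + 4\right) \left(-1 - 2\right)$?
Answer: $27225$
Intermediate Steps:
$X = -15$ ($X = 5 \left(-3\right) = -15$)
$C = 165$ ($C = - 11 \left(-15\right) = \left(-1\right) \left(-165\right) = 165$)
$C^{2} = 165^{2} = 27225$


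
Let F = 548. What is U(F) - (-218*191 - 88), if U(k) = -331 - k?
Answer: 40847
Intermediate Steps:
U(F) - (-218*191 - 88) = (-331 - 1*548) - (-218*191 - 88) = (-331 - 548) - (-41638 - 88) = -879 - 1*(-41726) = -879 + 41726 = 40847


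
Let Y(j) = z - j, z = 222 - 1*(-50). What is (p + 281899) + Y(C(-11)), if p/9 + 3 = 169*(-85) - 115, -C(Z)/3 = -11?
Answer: 151791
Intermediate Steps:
C(Z) = 33 (C(Z) = -3*(-11) = 33)
z = 272 (z = 222 + 50 = 272)
p = -130347 (p = -27 + 9*(169*(-85) - 115) = -27 + 9*(-14365 - 115) = -27 + 9*(-14480) = -27 - 130320 = -130347)
Y(j) = 272 - j
(p + 281899) + Y(C(-11)) = (-130347 + 281899) + (272 - 1*33) = 151552 + (272 - 33) = 151552 + 239 = 151791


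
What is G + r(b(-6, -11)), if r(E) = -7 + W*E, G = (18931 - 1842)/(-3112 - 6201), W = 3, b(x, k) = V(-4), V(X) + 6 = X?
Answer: -361670/9313 ≈ -38.835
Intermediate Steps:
V(X) = -6 + X
b(x, k) = -10 (b(x, k) = -6 - 4 = -10)
G = -17089/9313 (G = 17089/(-9313) = 17089*(-1/9313) = -17089/9313 ≈ -1.8350)
r(E) = -7 + 3*E
G + r(b(-6, -11)) = -17089/9313 + (-7 + 3*(-10)) = -17089/9313 + (-7 - 30) = -17089/9313 - 37 = -361670/9313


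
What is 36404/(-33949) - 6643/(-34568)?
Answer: -1032890265/1173549032 ≈ -0.88014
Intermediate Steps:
36404/(-33949) - 6643/(-34568) = 36404*(-1/33949) - 6643*(-1/34568) = -36404/33949 + 6643/34568 = -1032890265/1173549032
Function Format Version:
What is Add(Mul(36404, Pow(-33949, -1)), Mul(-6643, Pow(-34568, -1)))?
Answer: Rational(-1032890265, 1173549032) ≈ -0.88014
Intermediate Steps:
Add(Mul(36404, Pow(-33949, -1)), Mul(-6643, Pow(-34568, -1))) = Add(Mul(36404, Rational(-1, 33949)), Mul(-6643, Rational(-1, 34568))) = Add(Rational(-36404, 33949), Rational(6643, 34568)) = Rational(-1032890265, 1173549032)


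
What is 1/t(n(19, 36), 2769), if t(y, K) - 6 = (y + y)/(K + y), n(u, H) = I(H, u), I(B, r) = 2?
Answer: 2771/16630 ≈ 0.16663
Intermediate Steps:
n(u, H) = 2
t(y, K) = 6 + 2*y/(K + y) (t(y, K) = 6 + (y + y)/(K + y) = 6 + (2*y)/(K + y) = 6 + 2*y/(K + y))
1/t(n(19, 36), 2769) = 1/(2*(3*2769 + 4*2)/(2769 + 2)) = 1/(2*(8307 + 8)/2771) = 1/(2*(1/2771)*8315) = 1/(16630/2771) = 2771/16630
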